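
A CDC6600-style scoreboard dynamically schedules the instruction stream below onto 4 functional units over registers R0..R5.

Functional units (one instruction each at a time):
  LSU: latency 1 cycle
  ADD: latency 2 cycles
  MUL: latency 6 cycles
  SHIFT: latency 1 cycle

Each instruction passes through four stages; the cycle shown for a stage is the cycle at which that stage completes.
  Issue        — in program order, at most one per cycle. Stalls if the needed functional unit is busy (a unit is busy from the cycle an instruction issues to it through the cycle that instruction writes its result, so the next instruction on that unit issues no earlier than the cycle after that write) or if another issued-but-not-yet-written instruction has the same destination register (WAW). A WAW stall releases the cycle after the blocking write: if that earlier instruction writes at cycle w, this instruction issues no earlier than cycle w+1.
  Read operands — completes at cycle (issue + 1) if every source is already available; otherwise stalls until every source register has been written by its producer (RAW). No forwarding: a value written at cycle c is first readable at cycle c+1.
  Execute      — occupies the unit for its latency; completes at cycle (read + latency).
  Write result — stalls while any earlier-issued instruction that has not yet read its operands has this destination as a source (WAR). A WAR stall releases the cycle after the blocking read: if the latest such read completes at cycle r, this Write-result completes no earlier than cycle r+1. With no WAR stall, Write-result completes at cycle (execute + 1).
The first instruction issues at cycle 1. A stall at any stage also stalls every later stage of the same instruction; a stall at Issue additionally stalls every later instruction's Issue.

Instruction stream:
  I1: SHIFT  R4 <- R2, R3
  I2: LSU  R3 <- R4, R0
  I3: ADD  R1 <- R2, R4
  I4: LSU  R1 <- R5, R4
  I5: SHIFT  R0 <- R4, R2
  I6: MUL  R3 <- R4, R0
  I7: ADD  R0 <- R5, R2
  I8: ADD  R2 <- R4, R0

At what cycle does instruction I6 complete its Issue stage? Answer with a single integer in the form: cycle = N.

t=1  I1 dispatched to SHIFT
t=2  I1 operands ready, I2 dispatched to LSU
t=3  I1 complete, I3 dispatched to ADD
t=4  R4←I1
t=5  I2 operands ready, I3 operands ready
t=6  I2 complete
t=7  R3←I2, I3 complete
t=8  R1←I3
t=9  I4 dispatched to LSU
t=10  I4 operands ready, I5 dispatched to SHIFT
t=11  I4 complete, I5 operands ready, I6 dispatched to MUL
t=12  R1←I4, I5 complete
t=13  R0←I5
t=14  I6 operands ready, I7 dispatched to ADD
t=15  I7 operands ready
t=17  I7 complete
t=18  R0←I7
t=19  I8 dispatched to ADD
t=20  I6 complete, I8 operands ready
t=21  R3←I6
t=22  I8 complete
t=23  R2←I8

cycle = 11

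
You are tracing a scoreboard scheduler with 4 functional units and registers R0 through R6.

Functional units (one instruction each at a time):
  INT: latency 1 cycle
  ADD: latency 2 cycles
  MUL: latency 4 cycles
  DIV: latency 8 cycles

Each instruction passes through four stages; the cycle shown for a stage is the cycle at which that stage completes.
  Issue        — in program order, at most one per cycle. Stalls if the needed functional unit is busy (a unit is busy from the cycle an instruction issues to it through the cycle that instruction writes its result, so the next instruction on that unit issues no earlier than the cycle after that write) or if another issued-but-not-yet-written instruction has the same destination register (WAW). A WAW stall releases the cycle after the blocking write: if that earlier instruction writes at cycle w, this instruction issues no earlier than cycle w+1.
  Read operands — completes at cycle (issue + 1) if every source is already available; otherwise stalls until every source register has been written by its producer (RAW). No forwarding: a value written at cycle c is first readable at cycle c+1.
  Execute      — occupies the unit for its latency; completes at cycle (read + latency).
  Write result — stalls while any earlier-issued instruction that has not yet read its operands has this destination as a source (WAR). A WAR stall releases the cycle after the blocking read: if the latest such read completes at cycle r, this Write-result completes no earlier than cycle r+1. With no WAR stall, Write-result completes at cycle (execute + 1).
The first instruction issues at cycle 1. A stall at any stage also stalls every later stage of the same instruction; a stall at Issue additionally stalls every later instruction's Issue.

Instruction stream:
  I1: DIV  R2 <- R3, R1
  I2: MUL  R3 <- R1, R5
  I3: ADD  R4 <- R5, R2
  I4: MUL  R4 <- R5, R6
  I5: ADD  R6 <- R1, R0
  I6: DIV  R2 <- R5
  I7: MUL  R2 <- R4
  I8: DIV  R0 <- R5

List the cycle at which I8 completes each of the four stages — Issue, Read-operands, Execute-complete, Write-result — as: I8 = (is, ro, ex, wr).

c1: I1 issues→DIV
c2: I1 reads, I2 issues→MUL
c3: I2 reads, I3 issues→ADD
c7: I2 exec-done
c8: I2 writes R3
c10: I1 exec-done
c11: I1 writes R2
c12: I3 reads
c14: I3 exec-done
c15: I3 writes R4
c16: I4 issues→MUL
c17: I4 reads, I5 issues→ADD
c18: I5 reads, I6 issues→DIV
c19: I6 reads
c20: I5 exec-done
c21: I4 exec-done, I5 writes R6
c22: I4 writes R4
c27: I6 exec-done
c28: I6 writes R2
c29: I7 issues→MUL
c30: I7 reads, I8 issues→DIV
c31: I8 reads
c34: I7 exec-done
c35: I7 writes R2
c39: I8 exec-done
c40: I8 writes R0

I8 = (30, 31, 39, 40)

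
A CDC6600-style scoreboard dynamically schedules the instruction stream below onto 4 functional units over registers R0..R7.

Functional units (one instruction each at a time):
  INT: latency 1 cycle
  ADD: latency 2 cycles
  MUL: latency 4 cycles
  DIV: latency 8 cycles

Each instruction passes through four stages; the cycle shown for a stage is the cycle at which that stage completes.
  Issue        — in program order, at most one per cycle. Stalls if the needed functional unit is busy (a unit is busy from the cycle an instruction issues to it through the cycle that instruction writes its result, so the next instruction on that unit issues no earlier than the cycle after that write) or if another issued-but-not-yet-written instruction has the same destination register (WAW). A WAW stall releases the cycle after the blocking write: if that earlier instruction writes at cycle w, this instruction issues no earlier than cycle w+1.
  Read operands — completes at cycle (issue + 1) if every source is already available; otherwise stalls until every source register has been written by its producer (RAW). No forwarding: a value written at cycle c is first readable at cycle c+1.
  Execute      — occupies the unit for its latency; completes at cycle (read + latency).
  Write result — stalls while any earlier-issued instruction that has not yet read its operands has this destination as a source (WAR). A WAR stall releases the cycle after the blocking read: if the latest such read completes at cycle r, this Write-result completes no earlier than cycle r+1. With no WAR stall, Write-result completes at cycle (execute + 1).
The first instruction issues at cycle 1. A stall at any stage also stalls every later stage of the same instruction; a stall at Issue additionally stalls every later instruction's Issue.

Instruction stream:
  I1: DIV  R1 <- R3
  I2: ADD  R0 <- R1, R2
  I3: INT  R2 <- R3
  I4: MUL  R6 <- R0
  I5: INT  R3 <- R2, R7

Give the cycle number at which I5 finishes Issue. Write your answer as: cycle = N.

1) issue 1, read 2, done 10, write 11
2) issue 2, read 12, done 14, write 15  <RAW R1: wait I1 write@11>
3) issue 3, read 4, done 5, write 13  <WAR R2: wait I2 read@12>
4) issue 4, read 16, done 20, write 21  <RAW R0: wait I2 write@15>
5) issue 14, read 15, done 16, write 17  <struct: INT busy until I3 writes@13>

cycle = 14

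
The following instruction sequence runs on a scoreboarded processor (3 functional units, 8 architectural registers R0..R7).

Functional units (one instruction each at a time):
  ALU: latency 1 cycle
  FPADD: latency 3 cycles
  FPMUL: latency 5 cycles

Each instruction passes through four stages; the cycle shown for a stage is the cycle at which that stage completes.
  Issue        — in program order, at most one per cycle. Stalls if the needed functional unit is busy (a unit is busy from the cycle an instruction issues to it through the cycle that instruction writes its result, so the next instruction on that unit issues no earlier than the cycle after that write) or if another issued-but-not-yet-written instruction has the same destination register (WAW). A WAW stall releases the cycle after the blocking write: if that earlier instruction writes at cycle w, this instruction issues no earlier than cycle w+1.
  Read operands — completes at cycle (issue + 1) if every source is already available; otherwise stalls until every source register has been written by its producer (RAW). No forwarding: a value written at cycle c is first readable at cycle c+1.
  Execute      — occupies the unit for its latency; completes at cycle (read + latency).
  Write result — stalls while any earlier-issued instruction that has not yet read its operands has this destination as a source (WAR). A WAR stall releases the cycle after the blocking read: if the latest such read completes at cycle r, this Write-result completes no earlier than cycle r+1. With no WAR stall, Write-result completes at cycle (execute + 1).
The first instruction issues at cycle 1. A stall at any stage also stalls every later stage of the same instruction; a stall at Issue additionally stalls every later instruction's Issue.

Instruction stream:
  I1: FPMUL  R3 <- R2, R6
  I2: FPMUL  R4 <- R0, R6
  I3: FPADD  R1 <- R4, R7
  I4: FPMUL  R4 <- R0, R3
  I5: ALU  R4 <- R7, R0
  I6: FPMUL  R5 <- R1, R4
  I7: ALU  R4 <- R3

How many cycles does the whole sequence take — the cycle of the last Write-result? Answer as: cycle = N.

cycle = 35

[I1] 1/2/7/8
[I2] 9/10/15/16  (struct: FPMUL busy until I1 writes@8)
[I3] 10/17/20/21  (RAW R4: wait I2 write@16)
[I4] 17/18/23/24  (struct: FPMUL busy until I2 writes@16)
[I5] 25/26/27/28  (WAW R4: wait I4 write@24)
[I6] 26/29/34/35  (RAW R4: wait I5 write@28)
[I7] 29/30/31/32  (struct: ALU busy until I5 writes@28)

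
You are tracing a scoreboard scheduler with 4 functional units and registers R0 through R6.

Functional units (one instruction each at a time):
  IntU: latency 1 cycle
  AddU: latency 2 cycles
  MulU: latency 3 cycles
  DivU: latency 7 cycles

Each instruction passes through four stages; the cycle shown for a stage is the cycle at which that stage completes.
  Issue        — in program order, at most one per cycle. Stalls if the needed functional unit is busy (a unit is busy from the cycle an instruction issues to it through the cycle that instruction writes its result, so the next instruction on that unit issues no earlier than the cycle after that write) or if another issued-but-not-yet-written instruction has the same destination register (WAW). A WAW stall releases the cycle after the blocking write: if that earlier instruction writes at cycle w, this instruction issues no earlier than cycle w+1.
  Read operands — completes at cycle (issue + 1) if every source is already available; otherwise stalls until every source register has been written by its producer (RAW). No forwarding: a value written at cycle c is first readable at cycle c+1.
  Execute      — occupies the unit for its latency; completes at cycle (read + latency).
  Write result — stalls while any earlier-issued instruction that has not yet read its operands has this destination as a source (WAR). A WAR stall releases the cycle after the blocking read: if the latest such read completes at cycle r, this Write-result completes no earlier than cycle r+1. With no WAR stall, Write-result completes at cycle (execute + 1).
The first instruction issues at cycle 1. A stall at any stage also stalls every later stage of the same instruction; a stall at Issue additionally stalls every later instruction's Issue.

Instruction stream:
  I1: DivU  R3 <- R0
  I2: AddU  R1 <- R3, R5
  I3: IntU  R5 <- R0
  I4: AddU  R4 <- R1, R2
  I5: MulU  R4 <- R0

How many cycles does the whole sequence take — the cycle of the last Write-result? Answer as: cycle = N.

[1] I1 dispatched to DivU
[2] I1 operands ready | I2 dispatched to AddU
[3] I3 dispatched to IntU
[4] I3 operands ready
[5] I3 complete
[9] I1 complete
[10] R3←I1
[11] I2 operands ready
[12] R5←I3
[13] I2 complete
[14] R1←I2
[15] I4 dispatched to AddU
[16] I4 operands ready
[18] I4 complete
[19] R4←I4
[20] I5 dispatched to MulU
[21] I5 operands ready
[24] I5 complete
[25] R4←I5

cycle = 25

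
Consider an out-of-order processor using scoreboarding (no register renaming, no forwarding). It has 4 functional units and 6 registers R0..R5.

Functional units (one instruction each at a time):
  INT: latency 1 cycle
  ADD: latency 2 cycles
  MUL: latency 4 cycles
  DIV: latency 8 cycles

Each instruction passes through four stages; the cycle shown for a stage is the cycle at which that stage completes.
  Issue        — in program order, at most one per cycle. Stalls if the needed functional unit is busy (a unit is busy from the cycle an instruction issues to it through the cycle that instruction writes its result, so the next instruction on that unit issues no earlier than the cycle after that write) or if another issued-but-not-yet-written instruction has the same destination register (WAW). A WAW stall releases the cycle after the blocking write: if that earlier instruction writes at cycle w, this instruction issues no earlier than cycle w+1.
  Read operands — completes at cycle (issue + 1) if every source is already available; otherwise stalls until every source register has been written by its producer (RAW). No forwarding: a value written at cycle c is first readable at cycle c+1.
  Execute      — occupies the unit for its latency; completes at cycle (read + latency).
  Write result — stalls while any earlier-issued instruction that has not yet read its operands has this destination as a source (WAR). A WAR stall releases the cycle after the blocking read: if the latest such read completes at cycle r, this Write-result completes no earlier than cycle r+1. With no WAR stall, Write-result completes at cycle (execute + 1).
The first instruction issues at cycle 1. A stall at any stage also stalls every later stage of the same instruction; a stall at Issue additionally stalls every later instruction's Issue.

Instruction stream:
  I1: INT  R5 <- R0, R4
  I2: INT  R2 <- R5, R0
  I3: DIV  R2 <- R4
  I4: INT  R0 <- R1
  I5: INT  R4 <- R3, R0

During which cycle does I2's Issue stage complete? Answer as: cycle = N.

t=1  I1→INT
t=2  I1 RO
t=3  I1 EX
t=4  I1 WR R5
t=5  I2→INT
t=6  I2 RO
t=7  I2 EX
t=8  I2 WR R2
t=9  I3→DIV
t=10  I3 RO, I4→INT
t=11  I4 RO
t=12  I4 EX
t=13  I4 WR R0
t=14  I5→INT
t=15  I5 RO
t=16  I5 EX
t=17  I5 WR R4
t=18  I3 EX
t=19  I3 WR R2

cycle = 5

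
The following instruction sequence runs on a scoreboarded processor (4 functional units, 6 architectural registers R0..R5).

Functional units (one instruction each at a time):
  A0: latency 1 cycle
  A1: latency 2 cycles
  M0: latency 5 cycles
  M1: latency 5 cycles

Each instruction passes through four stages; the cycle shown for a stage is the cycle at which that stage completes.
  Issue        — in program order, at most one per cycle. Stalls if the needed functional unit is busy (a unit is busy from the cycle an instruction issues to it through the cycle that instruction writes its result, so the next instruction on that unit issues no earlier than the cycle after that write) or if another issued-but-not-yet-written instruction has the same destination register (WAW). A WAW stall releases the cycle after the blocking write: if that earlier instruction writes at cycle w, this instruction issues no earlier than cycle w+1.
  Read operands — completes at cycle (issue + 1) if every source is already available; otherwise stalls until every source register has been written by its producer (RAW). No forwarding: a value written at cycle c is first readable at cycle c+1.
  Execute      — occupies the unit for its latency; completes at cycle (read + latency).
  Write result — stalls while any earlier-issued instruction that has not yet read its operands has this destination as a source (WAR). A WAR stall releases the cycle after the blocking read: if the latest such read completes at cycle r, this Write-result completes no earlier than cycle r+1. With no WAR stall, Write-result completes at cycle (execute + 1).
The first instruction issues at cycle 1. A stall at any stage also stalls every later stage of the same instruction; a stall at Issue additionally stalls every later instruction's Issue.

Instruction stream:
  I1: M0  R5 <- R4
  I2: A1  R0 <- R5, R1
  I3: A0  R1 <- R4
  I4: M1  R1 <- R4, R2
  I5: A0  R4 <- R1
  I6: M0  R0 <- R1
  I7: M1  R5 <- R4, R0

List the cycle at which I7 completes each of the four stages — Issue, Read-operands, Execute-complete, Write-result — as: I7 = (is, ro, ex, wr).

I1: IS=1 RO=2 EX=7 WR=8
I2: IS=2 RO=9 EX=11 WR=12  [RAW R5: wait I1 write@8]
I3: IS=3 RO=4 EX=5 WR=10  [WAR R1: wait I2 read@9]
I4: IS=11 RO=12 EX=17 WR=18  [WAW R1: wait I3 write@10]
I5: IS=12 RO=19 EX=20 WR=21  [RAW R1: wait I4 write@18]
I6: IS=13 RO=19 EX=24 WR=25  [RAW R1: wait I4 write@18]
I7: IS=19 RO=26 EX=31 WR=32  [struct: M1 busy until I4 writes@18; RAW R0: wait I6 write@25]

I7 = (19, 26, 31, 32)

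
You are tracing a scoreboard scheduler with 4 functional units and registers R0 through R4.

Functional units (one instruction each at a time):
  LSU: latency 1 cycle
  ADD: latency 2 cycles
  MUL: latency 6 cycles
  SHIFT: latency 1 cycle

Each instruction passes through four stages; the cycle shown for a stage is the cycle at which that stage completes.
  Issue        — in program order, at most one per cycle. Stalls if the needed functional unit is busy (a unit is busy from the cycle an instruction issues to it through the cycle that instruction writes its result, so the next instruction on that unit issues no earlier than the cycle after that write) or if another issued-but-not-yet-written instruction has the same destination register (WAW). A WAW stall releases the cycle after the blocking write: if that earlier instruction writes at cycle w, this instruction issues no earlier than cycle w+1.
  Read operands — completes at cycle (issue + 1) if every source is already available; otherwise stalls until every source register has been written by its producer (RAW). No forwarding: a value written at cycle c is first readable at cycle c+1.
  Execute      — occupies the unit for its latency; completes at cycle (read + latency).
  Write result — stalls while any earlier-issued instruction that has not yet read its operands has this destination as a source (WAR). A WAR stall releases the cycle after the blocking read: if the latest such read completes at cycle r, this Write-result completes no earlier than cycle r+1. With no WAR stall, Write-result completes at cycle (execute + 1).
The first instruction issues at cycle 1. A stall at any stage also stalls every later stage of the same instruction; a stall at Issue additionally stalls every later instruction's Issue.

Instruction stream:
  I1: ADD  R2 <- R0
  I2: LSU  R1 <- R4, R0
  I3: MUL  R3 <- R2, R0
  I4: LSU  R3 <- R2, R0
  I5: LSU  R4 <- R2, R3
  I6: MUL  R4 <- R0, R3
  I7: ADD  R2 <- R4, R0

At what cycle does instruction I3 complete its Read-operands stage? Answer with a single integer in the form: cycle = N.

t=1  I1 issues→ADD
t=2  I1 reads | I2 issues→LSU
t=3  I2 reads | I3 issues→MUL
t=4  I1 exec-done | I2 exec-done
t=5  I1 writes R2 | I2 writes R1
t=6  I3 reads
t=12  I3 exec-done
t=13  I3 writes R3
t=14  I4 issues→LSU
t=15  I4 reads
t=16  I4 exec-done
t=17  I4 writes R3
t=18  I5 issues→LSU
t=19  I5 reads
t=20  I5 exec-done
t=21  I5 writes R4
t=22  I6 issues→MUL
t=23  I6 reads | I7 issues→ADD
t=29  I6 exec-done
t=30  I6 writes R4
t=31  I7 reads
t=33  I7 exec-done
t=34  I7 writes R2

cycle = 6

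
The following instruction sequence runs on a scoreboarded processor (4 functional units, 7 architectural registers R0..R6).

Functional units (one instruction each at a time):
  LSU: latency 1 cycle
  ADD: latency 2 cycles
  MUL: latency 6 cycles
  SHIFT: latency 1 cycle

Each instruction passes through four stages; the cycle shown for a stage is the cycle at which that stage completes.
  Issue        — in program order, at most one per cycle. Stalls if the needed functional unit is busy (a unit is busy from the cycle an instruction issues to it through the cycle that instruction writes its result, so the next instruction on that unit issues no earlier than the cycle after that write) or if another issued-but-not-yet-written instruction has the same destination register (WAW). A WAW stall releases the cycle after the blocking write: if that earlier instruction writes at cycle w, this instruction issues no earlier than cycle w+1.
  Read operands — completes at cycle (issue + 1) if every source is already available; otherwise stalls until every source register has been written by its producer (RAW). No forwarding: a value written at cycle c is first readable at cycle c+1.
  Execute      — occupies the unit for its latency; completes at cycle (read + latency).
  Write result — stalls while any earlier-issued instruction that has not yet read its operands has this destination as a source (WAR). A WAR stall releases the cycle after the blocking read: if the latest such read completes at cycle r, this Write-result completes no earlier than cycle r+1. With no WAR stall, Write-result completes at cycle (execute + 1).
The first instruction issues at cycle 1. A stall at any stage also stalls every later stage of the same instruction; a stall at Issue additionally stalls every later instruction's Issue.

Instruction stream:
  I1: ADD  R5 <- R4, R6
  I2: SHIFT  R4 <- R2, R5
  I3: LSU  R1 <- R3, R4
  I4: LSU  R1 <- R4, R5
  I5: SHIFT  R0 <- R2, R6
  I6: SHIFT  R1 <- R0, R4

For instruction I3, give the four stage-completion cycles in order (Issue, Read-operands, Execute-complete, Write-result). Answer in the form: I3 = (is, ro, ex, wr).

I3 = (3, 9, 10, 11)

I1 -> (1, 2, 4, 5)
I2 -> (2, 6, 7, 8)  // RAW R5: wait I1 write@5
I3 -> (3, 9, 10, 11)  // RAW R4: wait I2 write@8
I4 -> (12, 13, 14, 15)  // struct: LSU busy until I3 writes@11
I5 -> (13, 14, 15, 16)
I6 -> (17, 18, 19, 20)  // struct: SHIFT busy until I5 writes@16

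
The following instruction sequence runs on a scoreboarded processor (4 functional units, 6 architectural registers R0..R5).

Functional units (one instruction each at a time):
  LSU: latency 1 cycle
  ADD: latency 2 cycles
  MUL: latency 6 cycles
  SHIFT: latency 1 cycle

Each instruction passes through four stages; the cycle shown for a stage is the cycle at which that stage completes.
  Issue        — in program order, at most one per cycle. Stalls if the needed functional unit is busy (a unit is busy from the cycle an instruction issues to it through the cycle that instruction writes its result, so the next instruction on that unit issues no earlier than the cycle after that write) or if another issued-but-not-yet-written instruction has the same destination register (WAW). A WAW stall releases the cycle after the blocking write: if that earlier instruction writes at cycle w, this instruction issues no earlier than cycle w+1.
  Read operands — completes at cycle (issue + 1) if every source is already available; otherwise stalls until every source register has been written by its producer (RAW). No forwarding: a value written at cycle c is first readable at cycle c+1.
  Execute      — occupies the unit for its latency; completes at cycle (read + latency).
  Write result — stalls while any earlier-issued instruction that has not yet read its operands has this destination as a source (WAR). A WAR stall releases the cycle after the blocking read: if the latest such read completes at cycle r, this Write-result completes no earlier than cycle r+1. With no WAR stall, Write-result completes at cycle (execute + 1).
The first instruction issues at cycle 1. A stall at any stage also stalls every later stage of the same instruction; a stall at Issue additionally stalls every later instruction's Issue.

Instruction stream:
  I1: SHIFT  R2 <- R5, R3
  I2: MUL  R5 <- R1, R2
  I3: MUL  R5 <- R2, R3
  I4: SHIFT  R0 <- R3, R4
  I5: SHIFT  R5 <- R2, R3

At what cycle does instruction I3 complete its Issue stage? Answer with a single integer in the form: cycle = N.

cycle = 13

I1  is:1  ro:2  ex:3  wr:4
I2  is:2  ro:5  ex:11  wr:12  — RAW R2: wait I1 write@4
I3  is:13  ro:14  ex:20  wr:21  — struct: MUL busy until I2 writes@12
I4  is:14  ro:15  ex:16  wr:17
I5  is:22  ro:23  ex:24  wr:25  — WAW R5: wait I3 write@21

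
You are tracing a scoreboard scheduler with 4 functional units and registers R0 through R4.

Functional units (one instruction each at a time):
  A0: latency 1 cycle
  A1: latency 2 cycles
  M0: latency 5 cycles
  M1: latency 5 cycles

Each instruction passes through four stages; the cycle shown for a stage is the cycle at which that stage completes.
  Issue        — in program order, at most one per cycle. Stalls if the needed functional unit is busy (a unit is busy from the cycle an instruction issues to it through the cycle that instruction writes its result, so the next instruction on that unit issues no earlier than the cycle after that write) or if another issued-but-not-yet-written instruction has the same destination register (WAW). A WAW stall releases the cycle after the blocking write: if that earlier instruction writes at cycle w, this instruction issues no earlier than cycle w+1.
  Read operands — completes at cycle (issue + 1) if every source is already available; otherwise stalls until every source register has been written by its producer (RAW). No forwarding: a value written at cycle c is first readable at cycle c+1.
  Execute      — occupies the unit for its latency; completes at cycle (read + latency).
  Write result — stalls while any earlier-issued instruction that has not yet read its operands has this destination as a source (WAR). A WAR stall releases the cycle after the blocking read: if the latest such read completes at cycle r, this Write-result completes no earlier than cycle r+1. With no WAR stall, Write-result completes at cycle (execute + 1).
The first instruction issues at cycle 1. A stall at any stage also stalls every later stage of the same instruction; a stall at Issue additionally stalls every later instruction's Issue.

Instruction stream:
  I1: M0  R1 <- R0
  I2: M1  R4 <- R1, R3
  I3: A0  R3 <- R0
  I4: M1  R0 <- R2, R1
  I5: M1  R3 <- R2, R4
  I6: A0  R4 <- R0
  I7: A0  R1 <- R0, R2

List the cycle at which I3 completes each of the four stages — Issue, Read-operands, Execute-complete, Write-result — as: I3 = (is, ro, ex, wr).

[1] I1→M0
[2] I1 RO | I2→M1
[3] I3→A0
[4] I3 RO
[5] I3 EX
[7] I1 EX
[8] I1 WR R1
[9] I2 RO
[10] I3 WR R3
[14] I2 EX
[15] I2 WR R4
[16] I4→M1
[17] I4 RO
[22] I4 EX
[23] I4 WR R0
[24] I5→M1
[25] I5 RO | I6→A0
[26] I6 RO
[27] I6 EX
[28] I6 WR R4
[29] I7→A0
[30] I5 EX | I7 RO
[31] I5 WR R3 | I7 EX
[32] I7 WR R1

I3 = (3, 4, 5, 10)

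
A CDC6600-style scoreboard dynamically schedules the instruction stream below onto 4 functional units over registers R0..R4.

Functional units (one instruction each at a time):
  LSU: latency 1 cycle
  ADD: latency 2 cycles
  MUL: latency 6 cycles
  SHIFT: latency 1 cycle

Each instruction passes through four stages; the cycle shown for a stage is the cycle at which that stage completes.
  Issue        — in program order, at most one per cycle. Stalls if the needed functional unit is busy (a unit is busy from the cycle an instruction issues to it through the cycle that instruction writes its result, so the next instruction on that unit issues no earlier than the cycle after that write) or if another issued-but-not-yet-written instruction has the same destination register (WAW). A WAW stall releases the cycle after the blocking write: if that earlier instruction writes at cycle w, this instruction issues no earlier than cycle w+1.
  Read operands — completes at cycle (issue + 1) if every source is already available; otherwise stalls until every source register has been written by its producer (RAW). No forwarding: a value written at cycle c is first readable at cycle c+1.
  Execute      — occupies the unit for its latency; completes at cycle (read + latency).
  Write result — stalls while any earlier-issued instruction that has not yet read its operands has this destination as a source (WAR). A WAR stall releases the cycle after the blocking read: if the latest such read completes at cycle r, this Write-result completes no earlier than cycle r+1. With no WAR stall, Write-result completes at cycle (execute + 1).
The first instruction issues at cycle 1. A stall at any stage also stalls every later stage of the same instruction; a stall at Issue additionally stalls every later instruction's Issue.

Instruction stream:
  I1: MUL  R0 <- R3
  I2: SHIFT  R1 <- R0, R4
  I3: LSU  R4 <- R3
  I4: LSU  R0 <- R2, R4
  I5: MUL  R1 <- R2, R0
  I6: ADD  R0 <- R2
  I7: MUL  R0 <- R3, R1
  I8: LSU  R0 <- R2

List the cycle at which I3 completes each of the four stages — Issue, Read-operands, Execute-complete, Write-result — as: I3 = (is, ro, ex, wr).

I3 = (3, 4, 5, 11)

t=1  I1→MUL
t=2  I1 RO | I2→SHIFT
t=3  I3→LSU
t=4  I3 RO
t=5  I3 EX
t=8  I1 EX
t=9  I1 WR R0
t=10  I2 RO
t=11  I2 EX | I3 WR R4
t=12  I2 WR R1 | I4→LSU
t=13  I4 RO | I5→MUL
t=14  I4 EX
t=15  I4 WR R0
t=16  I5 RO | I6→ADD
t=17  I6 RO
t=19  I6 EX
t=20  I6 WR R0
t=22  I5 EX
t=23  I5 WR R1
t=24  I7→MUL
t=25  I7 RO
t=31  I7 EX
t=32  I7 WR R0
t=33  I8→LSU
t=34  I8 RO
t=35  I8 EX
t=36  I8 WR R0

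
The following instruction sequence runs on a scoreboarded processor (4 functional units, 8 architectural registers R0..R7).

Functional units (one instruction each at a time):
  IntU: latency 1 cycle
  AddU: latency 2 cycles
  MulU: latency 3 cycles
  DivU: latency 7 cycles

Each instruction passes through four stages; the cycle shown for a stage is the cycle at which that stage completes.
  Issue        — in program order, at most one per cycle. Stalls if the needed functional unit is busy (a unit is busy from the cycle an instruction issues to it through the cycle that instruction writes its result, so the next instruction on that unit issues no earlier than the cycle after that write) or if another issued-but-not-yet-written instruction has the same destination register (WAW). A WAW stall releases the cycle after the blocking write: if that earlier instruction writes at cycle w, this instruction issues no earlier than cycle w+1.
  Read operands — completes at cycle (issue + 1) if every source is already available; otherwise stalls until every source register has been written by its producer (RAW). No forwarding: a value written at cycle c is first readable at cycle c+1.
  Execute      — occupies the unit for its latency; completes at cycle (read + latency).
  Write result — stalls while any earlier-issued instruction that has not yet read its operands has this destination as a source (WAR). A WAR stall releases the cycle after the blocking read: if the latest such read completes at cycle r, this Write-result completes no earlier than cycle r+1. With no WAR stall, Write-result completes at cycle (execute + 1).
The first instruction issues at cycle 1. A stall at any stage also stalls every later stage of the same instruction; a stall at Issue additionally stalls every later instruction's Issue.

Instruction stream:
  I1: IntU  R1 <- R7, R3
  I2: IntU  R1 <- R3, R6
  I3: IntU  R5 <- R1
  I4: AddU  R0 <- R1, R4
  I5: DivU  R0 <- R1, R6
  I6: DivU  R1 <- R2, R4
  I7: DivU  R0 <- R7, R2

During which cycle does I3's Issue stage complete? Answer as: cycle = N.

cycle 1: issue I1 (IntU)
cycle 2: I1 read-ops
cycle 3: I1 finished on IntU
cycle 4: I1→R1
cycle 5: issue I2 (IntU)
cycle 6: I2 read-ops
cycle 7: I2 finished on IntU
cycle 8: I2→R1
cycle 9: issue I3 (IntU)
cycle 10: I3 read-ops | issue I4 (AddU)
cycle 11: I3 finished on IntU | I4 read-ops
cycle 12: I3→R5
cycle 13: I4 finished on AddU
cycle 14: I4→R0
cycle 15: issue I5 (DivU)
cycle 16: I5 read-ops
cycle 23: I5 finished on DivU
cycle 24: I5→R0
cycle 25: issue I6 (DivU)
cycle 26: I6 read-ops
cycle 33: I6 finished on DivU
cycle 34: I6→R1
cycle 35: issue I7 (DivU)
cycle 36: I7 read-ops
cycle 43: I7 finished on DivU
cycle 44: I7→R0

cycle = 9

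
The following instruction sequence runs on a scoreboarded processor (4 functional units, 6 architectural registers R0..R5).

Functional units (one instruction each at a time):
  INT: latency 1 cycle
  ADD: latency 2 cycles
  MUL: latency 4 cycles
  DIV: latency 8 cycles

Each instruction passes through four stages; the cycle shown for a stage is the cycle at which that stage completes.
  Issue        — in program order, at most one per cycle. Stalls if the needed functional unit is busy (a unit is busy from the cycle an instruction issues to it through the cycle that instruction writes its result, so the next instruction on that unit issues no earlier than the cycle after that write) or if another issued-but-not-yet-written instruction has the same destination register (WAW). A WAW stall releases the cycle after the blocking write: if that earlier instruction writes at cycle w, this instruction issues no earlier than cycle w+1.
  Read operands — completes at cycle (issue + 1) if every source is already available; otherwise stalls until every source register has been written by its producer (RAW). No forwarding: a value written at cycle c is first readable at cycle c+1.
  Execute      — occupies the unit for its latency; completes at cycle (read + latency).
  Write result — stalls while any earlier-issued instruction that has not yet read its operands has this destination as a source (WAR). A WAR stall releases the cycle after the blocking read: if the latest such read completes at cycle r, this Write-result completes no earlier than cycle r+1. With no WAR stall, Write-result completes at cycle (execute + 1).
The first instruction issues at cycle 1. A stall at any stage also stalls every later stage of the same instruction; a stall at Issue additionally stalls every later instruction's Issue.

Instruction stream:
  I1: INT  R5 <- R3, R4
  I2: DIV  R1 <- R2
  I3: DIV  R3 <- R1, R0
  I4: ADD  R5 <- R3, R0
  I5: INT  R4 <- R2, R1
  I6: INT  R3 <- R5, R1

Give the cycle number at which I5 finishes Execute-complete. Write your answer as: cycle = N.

cycle = 17

I1: IS=1 RO=2 EX=3 WR=4
I2: IS=2 RO=3 EX=11 WR=12
I3: IS=13 RO=14 EX=22 WR=23  [struct: DIV busy until I2 writes@12]
I4: IS=14 RO=24 EX=26 WR=27  [RAW R3: wait I3 write@23]
I5: IS=15 RO=16 EX=17 WR=18
I6: IS=24 RO=28 EX=29 WR=30  [WAW R3: wait I3 write@23; RAW R5: wait I4 write@27]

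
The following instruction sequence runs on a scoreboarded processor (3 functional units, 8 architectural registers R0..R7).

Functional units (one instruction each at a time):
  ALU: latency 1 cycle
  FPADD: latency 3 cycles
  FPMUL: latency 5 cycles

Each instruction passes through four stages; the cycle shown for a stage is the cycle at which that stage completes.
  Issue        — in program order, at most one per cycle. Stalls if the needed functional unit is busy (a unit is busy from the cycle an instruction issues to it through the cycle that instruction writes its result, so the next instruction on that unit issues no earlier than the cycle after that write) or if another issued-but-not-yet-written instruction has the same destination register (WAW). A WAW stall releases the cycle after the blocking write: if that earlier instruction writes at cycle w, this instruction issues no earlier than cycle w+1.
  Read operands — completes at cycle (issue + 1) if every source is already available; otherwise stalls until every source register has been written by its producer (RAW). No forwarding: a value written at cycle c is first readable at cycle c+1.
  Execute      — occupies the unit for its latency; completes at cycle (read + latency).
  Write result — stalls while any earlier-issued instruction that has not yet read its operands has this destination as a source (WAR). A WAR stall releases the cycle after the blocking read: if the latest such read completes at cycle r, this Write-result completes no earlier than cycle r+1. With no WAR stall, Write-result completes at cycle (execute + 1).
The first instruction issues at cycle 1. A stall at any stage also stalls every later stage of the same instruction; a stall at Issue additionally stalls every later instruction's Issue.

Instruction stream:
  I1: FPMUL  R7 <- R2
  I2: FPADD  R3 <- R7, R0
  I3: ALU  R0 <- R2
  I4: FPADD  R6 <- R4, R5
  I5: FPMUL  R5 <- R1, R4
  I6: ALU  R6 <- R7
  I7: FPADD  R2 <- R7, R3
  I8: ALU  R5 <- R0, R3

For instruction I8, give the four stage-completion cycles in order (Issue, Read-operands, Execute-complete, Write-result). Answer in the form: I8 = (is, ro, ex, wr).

I8 = (24, 25, 26, 27)

[I1] 1/2/7/8
[I2] 2/9/12/13  (RAW R7: wait I1 write@8)
[I3] 3/4/5/10  (WAR R0: wait I2 read@9)
[I4] 14/15/18/19  (struct: FPADD busy until I2 writes@13)
[I5] 15/16/21/22
[I6] 20/21/22/23  (WAW R6: wait I4 write@19)
[I7] 21/22/25/26
[I8] 24/25/26/27  (struct: ALU busy until I6 writes@23)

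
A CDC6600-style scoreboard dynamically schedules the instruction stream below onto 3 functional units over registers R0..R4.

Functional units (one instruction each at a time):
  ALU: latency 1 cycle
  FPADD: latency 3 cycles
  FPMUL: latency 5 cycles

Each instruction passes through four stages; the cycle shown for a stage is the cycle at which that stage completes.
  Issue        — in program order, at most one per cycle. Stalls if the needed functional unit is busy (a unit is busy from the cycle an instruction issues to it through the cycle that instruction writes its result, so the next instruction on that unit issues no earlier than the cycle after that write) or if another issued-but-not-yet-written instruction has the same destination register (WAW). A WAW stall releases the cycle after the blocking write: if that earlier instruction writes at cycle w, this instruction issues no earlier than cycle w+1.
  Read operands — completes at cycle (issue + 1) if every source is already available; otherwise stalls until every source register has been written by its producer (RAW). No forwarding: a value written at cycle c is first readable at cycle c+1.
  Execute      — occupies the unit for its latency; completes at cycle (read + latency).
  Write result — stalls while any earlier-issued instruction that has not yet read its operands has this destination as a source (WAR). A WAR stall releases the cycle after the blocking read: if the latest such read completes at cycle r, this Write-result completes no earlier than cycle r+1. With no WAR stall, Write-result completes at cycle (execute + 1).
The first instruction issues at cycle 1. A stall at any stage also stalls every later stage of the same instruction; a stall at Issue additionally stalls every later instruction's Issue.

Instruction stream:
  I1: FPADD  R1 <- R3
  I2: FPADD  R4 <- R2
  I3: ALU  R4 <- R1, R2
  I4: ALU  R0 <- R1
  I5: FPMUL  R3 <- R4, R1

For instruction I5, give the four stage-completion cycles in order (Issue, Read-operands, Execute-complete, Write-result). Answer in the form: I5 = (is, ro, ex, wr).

  I1 | 1 | 2 | 5 | 6
  I2 | 7 | 8 | 11 | 12   struct: FPADD busy until I1 writes@6
  I3 | 13 | 14 | 15 | 16   WAW R4: wait I2 write@12
  I4 | 17 | 18 | 19 | 20   struct: ALU busy until I3 writes@16
  I5 | 18 | 19 | 24 | 25

I5 = (18, 19, 24, 25)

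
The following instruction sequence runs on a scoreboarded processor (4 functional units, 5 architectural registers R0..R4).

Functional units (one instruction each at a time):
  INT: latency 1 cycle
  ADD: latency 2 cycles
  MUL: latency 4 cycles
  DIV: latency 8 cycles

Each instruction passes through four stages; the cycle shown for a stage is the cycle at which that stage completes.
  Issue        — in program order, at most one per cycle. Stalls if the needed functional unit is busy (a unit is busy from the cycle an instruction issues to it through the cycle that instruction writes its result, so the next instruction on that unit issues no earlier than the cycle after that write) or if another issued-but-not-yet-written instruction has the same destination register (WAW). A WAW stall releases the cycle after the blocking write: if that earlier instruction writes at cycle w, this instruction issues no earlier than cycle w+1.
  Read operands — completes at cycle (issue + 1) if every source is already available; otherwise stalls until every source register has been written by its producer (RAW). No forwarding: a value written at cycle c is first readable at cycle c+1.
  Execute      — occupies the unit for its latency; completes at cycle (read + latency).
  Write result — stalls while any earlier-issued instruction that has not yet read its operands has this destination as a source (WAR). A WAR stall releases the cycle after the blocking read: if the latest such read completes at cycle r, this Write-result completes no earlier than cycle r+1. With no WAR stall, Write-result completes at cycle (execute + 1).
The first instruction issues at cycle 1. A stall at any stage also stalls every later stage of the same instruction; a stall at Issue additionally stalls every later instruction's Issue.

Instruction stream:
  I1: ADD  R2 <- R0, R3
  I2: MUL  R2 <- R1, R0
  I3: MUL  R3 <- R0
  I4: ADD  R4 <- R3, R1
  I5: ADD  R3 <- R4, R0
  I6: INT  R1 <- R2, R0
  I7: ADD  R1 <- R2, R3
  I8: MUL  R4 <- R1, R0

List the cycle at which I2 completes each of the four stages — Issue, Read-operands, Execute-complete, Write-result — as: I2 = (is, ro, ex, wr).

I2 = (6, 7, 11, 12)

[I1] 1/2/4/5
[I2] 6/7/11/12  (WAW R2: wait I1 write@5)
[I3] 13/14/18/19  (struct: MUL busy until I2 writes@12)
[I4] 14/20/22/23  (RAW R3: wait I3 write@19)
[I5] 24/25/27/28  (struct: ADD busy until I4 writes@23)
[I6] 25/26/27/28
[I7] 29/30/32/33  (WAW R1: wait I6 write@28)
[I8] 30/34/38/39  (RAW R1: wait I7 write@33)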